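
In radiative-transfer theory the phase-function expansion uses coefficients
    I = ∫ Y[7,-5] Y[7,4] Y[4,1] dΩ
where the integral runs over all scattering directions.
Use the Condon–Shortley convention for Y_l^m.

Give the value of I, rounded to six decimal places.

-0.036504

Rules hold: Σm=0, L=18 even, 0≤4≤14.
N = 15·15·9 = 2025
Δ = 10!·4!·4!/19! = 1/58198140
Racah Σ t=3..7: t=3:−1/17418240 t=4:+1/622080 t=5:−1/230400 t=6:+1/622080 t=7:−1/17418240 = -1/806400
⇒ 3j(7 7 4; 0 0 0)² = 2268/230945, sgn -1
Racah Σ t=8..10: t=8:+1/11612160 t=9:−1/8709120 t=10:+1/87091200 = -1/58060800
⇒ 3j(7 7 4; -5 4 1)² = 99/117572, sgn +1
4πI² = N·(3j₀)²·(3jₘ)² = 295245/17631601
I = -1·√(0.0167452/4π) = -0.03650400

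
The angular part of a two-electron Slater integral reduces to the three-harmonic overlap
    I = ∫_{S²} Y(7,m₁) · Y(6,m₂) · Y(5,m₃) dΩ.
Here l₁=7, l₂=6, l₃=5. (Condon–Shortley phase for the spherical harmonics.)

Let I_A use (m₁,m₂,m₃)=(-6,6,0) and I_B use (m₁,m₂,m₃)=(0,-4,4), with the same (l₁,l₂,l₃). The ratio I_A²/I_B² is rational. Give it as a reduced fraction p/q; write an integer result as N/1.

70785/56644

l's match ⇒ only the (l;m) 3-j factors differ between A and B.
A: triangle coeff Δ(7,6,5) = 1/174594420; Σ_t [8,8]: t=8:+1/116121600 = 1/116121600; (3j)²=165/9044 [(7 6 5; -6 6 0)], sign=-1
B: triangle coeff Δ(7,6,5) = 1/174594420; Σ_t [1,2]: t=1:−1/21772800 t=2:+1/4147200 = 17/87091200; (3j)²=119/8151 [(7 6 5; 0 -4 4)], sign=-1
I_A²/I_B² = (165/9044)/(119/8151) = 70785/56644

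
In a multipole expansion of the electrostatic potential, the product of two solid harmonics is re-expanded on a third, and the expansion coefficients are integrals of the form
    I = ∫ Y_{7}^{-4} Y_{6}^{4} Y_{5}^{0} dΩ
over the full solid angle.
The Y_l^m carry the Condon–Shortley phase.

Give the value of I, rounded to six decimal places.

Checks pass: Σm=0; 18 even; l₃=5∈[1,13].
(2·7+1)(2·6+1)(2·5+1) = 2145
Δ: 8! 6! 4! / 19! → 1/174594420
sum: t=2:+1/4147200 t=3:−1/207360 t=4:+1/82944 t=5:−1/207360 t=6:+1/4147200 = 1/345600
3j²(7 6 5; 0 0 0) = Δ·Π!·Σ² = 420/46189  (sign -1)
sum: t=6:+1/4147200 t=7:−1/1451520 t=8:+1/5806080 = -1/3628800
3j²(7 6 5; -4 4 0) = Δ·Π!·Σ² = 320/29393  (sign +1)
combine: 4πI² = 2145·420/46189·320/29393 = 288000/1356277
take √, sign -1: I = -0.12999215

-0.129992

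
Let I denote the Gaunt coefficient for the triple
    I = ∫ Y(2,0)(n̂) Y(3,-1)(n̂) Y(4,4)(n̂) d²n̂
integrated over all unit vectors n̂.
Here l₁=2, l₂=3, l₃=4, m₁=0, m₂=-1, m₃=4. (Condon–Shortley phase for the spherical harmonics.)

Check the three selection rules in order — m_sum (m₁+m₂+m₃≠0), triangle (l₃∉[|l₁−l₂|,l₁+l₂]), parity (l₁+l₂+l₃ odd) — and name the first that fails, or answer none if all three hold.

Σmᵢ = 3  ✗
l₃∈[|l₁−l₂|,l₁+l₂]=[1,5], have l₃=4
Σlᵢ = 9 ⇒ odd

m_sum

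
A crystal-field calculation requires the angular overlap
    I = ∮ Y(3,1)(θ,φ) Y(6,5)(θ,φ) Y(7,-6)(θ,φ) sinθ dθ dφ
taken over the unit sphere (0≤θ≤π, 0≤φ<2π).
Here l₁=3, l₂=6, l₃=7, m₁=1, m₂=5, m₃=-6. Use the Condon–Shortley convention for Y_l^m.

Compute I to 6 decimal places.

-0.034007

Checks pass: Σm=0; 16 even; l₃=7∈[3,9].
(2·3+1)(2·6+1)(2·7+1) = 1365
Δ: 2! 4! 10! / 17! → 1/2042040
sum: t=0:+1/207360 t=1:−1/57600 t=2:+1/207360 = -1/129600
3j²(3 6 7; 0 0 0) = Δ·Π!·Σ² = 168/12155  (sign +1)
sum: t=1:−1/21772800 t=2:+1/17418240 = 1/87091200
3j²(3 6 7; 1 5 -6) = Δ·Π!·Σ² = 11/14280  (sign -1)
combine: 4πI² = 1365·168/12155·11/14280 = 21/1445
take √, sign -1: I = -0.03400719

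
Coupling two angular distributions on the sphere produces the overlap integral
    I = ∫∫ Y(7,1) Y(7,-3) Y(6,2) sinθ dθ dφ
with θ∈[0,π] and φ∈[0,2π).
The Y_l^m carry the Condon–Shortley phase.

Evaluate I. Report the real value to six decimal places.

Checks pass: Σm=0; 20 even; l₃=6∈[0,14].
(2·7+1)(2·7+1)(2·6+1) = 2925
Δ: 8! 6! 6! / 21! → 1/2444321880
sum: t=1:−1/2612736000 t=2:+1/20736000 t=3:−1/1658880 t=4:+1/746496 t=5:−1/1658880 t=6:+1/20736000 t=7:−1/2612736000 = 1/4354560
3j²(7 7 6; 0 0 0) = Δ·Π!·Σ² = 1000/138567  (sign +1)
sum: t=0:+1/1393459200 t=1:−1/21772800 t=2:+1/3317760 t=3:−1/3110400 t=4:+1/19906560 = -1/66355200
3j²(7 7 6; 1 -3 2) = Δ·Π!·Σ² = 21/92378  (sign -1)
combine: 4πI² = 2925·1000/138567·21/92378 = 787500/164109517
take √, sign -1: I = -0.01954130

-0.019541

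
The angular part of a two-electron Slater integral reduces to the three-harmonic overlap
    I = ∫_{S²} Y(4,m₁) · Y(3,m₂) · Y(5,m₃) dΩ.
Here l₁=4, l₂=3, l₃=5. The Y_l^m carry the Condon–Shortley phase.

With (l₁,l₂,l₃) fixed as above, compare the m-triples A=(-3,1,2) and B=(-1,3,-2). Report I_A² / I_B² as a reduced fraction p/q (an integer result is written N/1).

343/375

l's match ⇒ only the (l;m) 3-j factors differ between A and B.
A: triangle coeff Δ(4,3,5) = 1/180180; Σ_t [1,2]: t=1:−1/4320 t=2:+1/960 = 7/8640; (3j)²=343/12870 [(4 3 5; -3 1 2)], sign=-1
B: triangle coeff Δ(4,3,5) = 1/180180; Σ_t [2,2]: t=2:+1/1728 = 1/1728; (3j)²=25/858 [(4 3 5; -1 3 -2)], sign=-1
I_A²/I_B² = (343/12870)/(25/858) = 343/375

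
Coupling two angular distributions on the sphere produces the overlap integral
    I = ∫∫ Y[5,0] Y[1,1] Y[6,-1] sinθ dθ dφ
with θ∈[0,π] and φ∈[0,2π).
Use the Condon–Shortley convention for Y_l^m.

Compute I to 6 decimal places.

-0.187239

Checks pass: Σm=0; 12 even; l₃=6∈[4,6].
(2·5+1)(2·1+1)(2·6+1) = 429
Δ: 0! 10! 2! / 13! → 1/858
sum: t=0:+1/14400 = 1/14400
3j²(5 1 6; 0 0 0) = Δ·Π!·Σ² = 6/143  (sign +1)
sum: t=0:+1/28800 = 1/28800
3j²(5 1 6; 0 1 -1) = Δ·Π!·Σ² = 7/286  (sign -1)
combine: 4πI² = 429·6/143·7/286 = 63/143
take √, sign -1: I = -0.18723944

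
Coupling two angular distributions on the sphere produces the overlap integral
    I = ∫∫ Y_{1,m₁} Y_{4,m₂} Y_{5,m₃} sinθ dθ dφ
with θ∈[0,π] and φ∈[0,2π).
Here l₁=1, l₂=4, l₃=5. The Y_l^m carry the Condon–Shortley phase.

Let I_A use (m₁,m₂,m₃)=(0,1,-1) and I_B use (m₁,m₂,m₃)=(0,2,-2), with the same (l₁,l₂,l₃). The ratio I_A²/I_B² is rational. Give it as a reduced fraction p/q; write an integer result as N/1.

8/7

Same 1,4,5: normalisation and zero-m 3j drop out of the ratio.
A: Δ: 0! 2! 8! / 11! → 1/495; sum: t=0:+1/720 = 1/720; 3j²(1 4 5; 0 1 -1) = Δ·Π!·Σ² = 8/165  (sign +1)
B: Δ: 0! 2! 8! / 11! → 1/495; sum: t=0:+1/1440 = 1/1440; 3j²(1 4 5; 0 2 -2) = Δ·Π!·Σ² = 7/165  (sign -1)
I_A²/I_B² = (8/165)/(7/165) = 8/7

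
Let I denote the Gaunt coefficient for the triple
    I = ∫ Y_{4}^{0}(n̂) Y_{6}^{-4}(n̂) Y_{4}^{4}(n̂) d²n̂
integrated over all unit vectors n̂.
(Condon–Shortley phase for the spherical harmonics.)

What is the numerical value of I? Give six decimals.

Rules hold: Σm=0, L=14 even, 2≤4≤10.
N = 9·13·9 = 1053
Δ = 6!·2!·6!/15! = 1/1261260
Racah Σ t=2..4: t=2:+1/4608 t=3:−1/1296 t=4:+1/4608 = -7/20736
⇒ 3j(4 6 4; 0 0 0)² = 20/1287, sgn -1
Racah Σ t=2..2: t=2:+1/69120 = 1/69120
⇒ 3j(4 6 4; 0 -4 4)² = 4/143, sgn +1
4πI² = N·(3j₀)²·(3jₘ)² = 720/1573
I = -1·√(0.457724/4π) = -0.19085211

-0.190852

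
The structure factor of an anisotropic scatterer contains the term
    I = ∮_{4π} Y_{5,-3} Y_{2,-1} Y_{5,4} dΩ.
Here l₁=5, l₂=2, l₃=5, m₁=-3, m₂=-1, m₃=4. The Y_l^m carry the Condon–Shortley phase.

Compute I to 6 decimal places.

0.196098

Rules hold: Σm=0, L=12 even, 3≤5≤7.
N = 11·5·11 = 605
Δ = 2!·8!·2!/13! = 1/38610
Racah Σ t=0..2: t=0:+1/2880 t=1:−1/576 t=2:+1/2880 = -1/960
⇒ 3j(5 2 5; 0 0 0)² = 10/429, sgn +1
Racah Σ t=0..1: t=0:+1/80640 t=1:−1/10080 = -1/11520
⇒ 3j(5 2 5; -3 -1 4)² = 49/1430, sgn +1
4πI² = N·(3j₀)²·(3jₘ)² = 245/507
I = +1·√(0.483235/4π) = 0.19609844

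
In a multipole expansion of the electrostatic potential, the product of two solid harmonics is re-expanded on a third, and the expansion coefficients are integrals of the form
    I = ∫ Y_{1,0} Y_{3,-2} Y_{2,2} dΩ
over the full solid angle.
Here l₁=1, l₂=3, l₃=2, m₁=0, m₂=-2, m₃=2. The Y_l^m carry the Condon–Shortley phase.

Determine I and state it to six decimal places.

Rules hold: Σm=0, L=6 even, 2≤2≤4.
N = 3·7·5 = 105
Δ = 2!·0!·4!/7! = 1/105
Racah Σ t=1..1: t=1:−1/4 = -1/4
⇒ 3j(1 3 2; 0 0 0)² = 3/35, sgn -1
Racah Σ t=1..1: t=1:−1/24 = -1/24
⇒ 3j(1 3 2; 0 -2 2)² = 1/21, sgn -1
4πI² = N·(3j₀)²·(3jₘ)² = 3/7
I = +1·√(0.428571/4π) = 0.18467439

0.184674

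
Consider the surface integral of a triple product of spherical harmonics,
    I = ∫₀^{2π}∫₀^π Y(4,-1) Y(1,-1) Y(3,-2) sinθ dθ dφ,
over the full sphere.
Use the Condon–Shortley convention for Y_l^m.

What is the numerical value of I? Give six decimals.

0.000000

m-sum = -1 − 1 − 2 = -4 ≠ 0 ⇒ I = 0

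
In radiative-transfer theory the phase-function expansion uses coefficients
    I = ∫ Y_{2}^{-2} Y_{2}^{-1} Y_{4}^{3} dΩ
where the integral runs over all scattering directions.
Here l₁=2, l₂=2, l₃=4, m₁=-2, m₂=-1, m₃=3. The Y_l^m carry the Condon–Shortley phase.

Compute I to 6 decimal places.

-0.238414

Checks pass: Σm=0; 8 even; l₃=4∈[0,4].
(2·2+1)(2·2+1)(2·4+1) = 225
Δ: 0! 4! 4! / 9! → 1/630
sum: t=0:+1/16 = 1/16
3j²(2 2 4; 0 0 0) = Δ·Π!·Σ² = 2/35  (sign +1)
sum: t=0:+1/144 = 1/144
3j²(2 2 4; -2 -1 3) = Δ·Π!·Σ² = 1/18  (sign -1)
combine: 4πI² = 225·2/35·1/18 = 5/7
take √, sign -1: I = -0.23841361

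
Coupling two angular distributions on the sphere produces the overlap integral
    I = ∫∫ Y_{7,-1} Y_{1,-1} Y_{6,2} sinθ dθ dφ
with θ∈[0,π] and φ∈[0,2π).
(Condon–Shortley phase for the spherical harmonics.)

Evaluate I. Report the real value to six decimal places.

-0.135514

Checks pass: Σm=0; 14 even; l₃=6∈[6,8].
(2·7+1)(2·1+1)(2·6+1) = 585
Δ: 2! 12! 0! / 15! → 1/1365
sum: t=1:−1/518400 = -1/518400
3j²(7 1 6; 0 0 0) = Δ·Π!·Σ² = 7/195  (sign -1)
sum: t=0:+1/1935360 = 1/1935360
3j²(7 1 6; -1 -1 2) = Δ·Π!·Σ² = 1/91  (sign +1)
combine: 4πI² = 585·7/195·1/91 = 3/13
take √, sign -1: I = -0.13551395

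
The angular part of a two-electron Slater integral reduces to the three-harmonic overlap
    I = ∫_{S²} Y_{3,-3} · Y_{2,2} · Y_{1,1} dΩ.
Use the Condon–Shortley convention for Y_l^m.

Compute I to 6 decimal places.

-0.319865

m-sum 0 ✓  L=6 even ✓  1≤1≤5 ✓
Π(2lᵢ+1) = 7×5×3 = 105
triangle coeff Δ(3,2,1) = 1/105
Σ_t [2,2]: t=2:+1/4 = 1/4
(3j)²=3/35 [(3 2 1; 0 0 0)], sign=-1
Σ_t [4,4]: t=4:+1/48 = 1/48
(3j)²=1/7 [(3 2 1; -3 2 1)], sign=+1
⇒ 4πI² = 9/7
I = (-1)√(9/7/(4π)) = -0.31986543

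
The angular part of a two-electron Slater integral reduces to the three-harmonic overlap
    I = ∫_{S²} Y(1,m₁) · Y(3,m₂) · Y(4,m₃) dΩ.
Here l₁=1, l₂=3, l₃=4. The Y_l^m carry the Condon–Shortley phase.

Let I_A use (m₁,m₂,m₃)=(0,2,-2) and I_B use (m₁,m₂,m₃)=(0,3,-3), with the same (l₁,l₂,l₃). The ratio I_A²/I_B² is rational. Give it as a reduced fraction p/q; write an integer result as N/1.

Same 1,3,4: normalisation and zero-m 3j drop out of the ratio.
A: Δ: 0! 2! 6! / 9! → 1/252; sum: t=0:+1/120 = 1/120; 3j²(1 3 4; 0 2 -2) = Δ·Π!·Σ² = 1/21  (sign +1)
B: Δ: 0! 2! 6! / 9! → 1/252; sum: t=0:+1/720 = 1/720; 3j²(1 3 4; 0 3 -3) = Δ·Π!·Σ² = 1/36  (sign -1)
I_A²/I_B² = (1/21)/(1/36) = 12/7

12/7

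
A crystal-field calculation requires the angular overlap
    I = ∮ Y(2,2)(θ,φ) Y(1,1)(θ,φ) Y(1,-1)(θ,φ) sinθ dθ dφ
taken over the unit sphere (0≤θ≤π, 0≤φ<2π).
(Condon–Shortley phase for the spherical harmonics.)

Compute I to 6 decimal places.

2 + 1 − 1 = 2 ≠ 0: azimuthal integral kills it; I = 0

0.000000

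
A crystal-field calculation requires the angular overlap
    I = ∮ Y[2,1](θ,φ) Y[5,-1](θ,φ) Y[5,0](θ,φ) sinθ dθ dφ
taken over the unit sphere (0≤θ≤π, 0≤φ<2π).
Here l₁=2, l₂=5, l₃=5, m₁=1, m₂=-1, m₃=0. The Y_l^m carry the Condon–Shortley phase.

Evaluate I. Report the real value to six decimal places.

Checks pass: Σm=0; 12 even; l₃=5∈[3,7].
(2·2+1)(2·5+1)(2·5+1) = 605
Δ: 2! 2! 8! / 13! → 1/38610
sum: t=0:+1/2880 t=1:−1/576 t=2:+1/2880 = -1/960
3j²(2 5 5; 0 0 0) = Δ·Π!·Σ² = 10/429  (sign +1)
sum: t=0:+1/1152 t=1:−1/1440 = 1/5760
3j²(2 5 5; 1 -1 0) = Δ·Π!·Σ² = 1/858  (sign -1)
combine: 4πI² = 605·10/429·1/858 = 25/1521
take √, sign -1: I = -0.03616600

-0.036166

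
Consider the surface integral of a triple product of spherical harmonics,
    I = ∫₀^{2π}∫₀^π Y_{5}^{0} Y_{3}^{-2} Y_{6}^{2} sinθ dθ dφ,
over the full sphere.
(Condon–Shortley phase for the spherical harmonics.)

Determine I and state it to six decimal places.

Rules hold: Σm=0, L=14 even, 2≤6≤8.
N = 11·7·13 = 1001
Δ = 2!·8!·4!/15! = 1/675675
Racah Σ t=0..2: t=0:+1/8640 t=1:−1/2304 t=2:+1/8640 = -7/34560
⇒ 3j(5 3 6; 0 0 0)² = 7/429, sgn -1
Racah Σ t=0..1: t=0:+1/8640 t=1:−1/13824 = 1/23040
⇒ 3j(5 3 6; 0 -2 2)² = 2/429, sgn +1
4πI² = N·(3j₀)²·(3jₘ)² = 98/1287
I = -1·√(0.0761461/4π) = -0.07784287

-0.077843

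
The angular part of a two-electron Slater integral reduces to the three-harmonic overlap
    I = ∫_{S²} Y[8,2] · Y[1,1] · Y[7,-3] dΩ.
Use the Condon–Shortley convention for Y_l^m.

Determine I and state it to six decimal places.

0.118504

m-sum 0 ✓  L=16 even ✓  7≤7≤9 ✓
Π(2lᵢ+1) = 17×3×15 = 765
triangle coeff Δ(8,1,7) = 1/2040
Σ_t [1,1]: t=1:−1/25401600 = -1/25401600
(3j)²=8/255 [(8 1 7; 0 0 0)], sign=+1
Σ_t [2,2]: t=2:+1/174182400 = 1/174182400
(3j)²=1/136 [(8 1 7; 2 1 -3)], sign=+1
⇒ 4πI² = 3/17
I = (+1)√(3/17/(4π)) = 0.11850352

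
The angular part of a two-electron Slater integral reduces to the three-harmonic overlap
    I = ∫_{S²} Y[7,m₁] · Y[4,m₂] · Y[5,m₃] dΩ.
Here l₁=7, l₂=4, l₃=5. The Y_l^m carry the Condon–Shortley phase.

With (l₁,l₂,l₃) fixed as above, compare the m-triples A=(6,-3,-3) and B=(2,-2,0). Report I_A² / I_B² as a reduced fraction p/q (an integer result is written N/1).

715/8

Same 7,4,5: normalisation and zero-m 3j drop out of the ratio.
A: Δ: 6! 8! 2! / 17! → 1/6126120; sum: t=0:+1/3628800 t=1:−1/9676800 = 1/5806080; 3j²(7 4 5; 6 -3 -3) = Δ·Π!·Σ² = 5/408  (sign +1)
B: Δ: 6! 8! 2! / 17! → 1/6126120; sum: t=0:+1/1036800 t=1:−1/69120 t=2:+1/69120 = 1/1036800; 3j²(7 4 5; 2 -2 0) = Δ·Π!·Σ² = 1/7293  (sign -1)
I_A²/I_B² = (5/408)/(1/7293) = 715/8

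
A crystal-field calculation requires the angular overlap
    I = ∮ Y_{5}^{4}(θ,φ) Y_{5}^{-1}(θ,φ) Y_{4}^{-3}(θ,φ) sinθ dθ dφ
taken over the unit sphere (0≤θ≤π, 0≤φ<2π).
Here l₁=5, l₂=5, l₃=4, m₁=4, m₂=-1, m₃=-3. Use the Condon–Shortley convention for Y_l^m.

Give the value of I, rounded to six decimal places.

-0.168084

Rules hold: Σm=0, L=14 even, 0≤4≤10.
N = 11·11·9 = 1089
Δ = 6!·4!·4!/15! = 1/3153150
Racah Σ t=1..5: t=1:−1/69120 t=2:+1/1728 t=3:−1/576 t=4:+1/1728 t=5:−1/69120 = -7/11520
⇒ 3j(5 5 4; 0 0 0)² = 2/143, sgn -1
Racah Σ t=0..1: t=0:+1/103680 t=1:−1/17280 = -1/20736
⇒ 3j(5 5 4; 4 -1 -3)² = 10/429, sgn +1
4πI² = N·(3j₀)²·(3jₘ)² = 60/169
I = -1·√(0.35503/4π) = -0.16808437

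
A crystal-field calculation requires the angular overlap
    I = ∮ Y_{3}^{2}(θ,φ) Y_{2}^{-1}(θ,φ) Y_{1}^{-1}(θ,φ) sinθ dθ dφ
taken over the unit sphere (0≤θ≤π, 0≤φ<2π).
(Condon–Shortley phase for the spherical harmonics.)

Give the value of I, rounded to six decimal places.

0.261169

Checks pass: Σm=0; 6 even; l₃=1∈[1,5].
(2·3+1)(2·2+1)(2·1+1) = 105
Δ: 4! 2! 0! / 7! → 1/105
sum: t=2:+1/4 = 1/4
3j²(3 2 1; 0 0 0) = Δ·Π!·Σ² = 3/35  (sign -1)
sum: t=1:−1/12 = -1/12
3j²(3 2 1; 2 -1 -1) = Δ·Π!·Σ² = 2/21  (sign -1)
combine: 4πI² = 105·3/35·2/21 = 6/7
take √, sign +1: I = 0.26116903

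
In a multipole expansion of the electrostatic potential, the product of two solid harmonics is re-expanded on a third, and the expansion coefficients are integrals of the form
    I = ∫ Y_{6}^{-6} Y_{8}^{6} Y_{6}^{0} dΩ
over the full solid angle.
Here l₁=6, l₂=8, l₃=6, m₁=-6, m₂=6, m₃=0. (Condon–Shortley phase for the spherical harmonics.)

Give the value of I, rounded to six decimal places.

Checks pass: Σm=0; 20 even; l₃=6∈[2,14].
(2·6+1)(2·8+1)(2·6+1) = 2873
Δ: 8! 4! 8! / 21! → 1/1309458150
sum: t=2:+1/49766400 t=3:−1/3110400 t=4:+1/1327104 t=5:−1/3110400 t=6:+1/49766400 = 1/6635520
3j²(6 8 6; 0 0 0) = Δ·Π!·Σ² = 350/46189  (sign +1)
sum: t=8:+1/1393459200 = 1/1393459200
3j²(6 8 6; -6 6 0) = Δ·Π!·Σ² = 11/646  (sign +1)
combine: 4πI² = 2873·350/46189·11/646 = 2275/6137
take √, sign +1: I = 0.17175433

0.171754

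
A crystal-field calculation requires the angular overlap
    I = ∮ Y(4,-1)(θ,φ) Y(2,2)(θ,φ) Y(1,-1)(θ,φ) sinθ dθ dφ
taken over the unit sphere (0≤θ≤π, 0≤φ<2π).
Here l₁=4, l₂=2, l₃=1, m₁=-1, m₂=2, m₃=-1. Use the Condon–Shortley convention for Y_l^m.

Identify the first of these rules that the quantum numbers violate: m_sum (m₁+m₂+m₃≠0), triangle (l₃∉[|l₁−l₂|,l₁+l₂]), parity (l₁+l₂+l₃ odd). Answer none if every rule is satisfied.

triangle

Σmᵢ = 0  ✓
l₃∈[|l₁−l₂|,l₁+l₂]=[2,6], have l₃=1  ✗
Σlᵢ = 7 ⇒ odd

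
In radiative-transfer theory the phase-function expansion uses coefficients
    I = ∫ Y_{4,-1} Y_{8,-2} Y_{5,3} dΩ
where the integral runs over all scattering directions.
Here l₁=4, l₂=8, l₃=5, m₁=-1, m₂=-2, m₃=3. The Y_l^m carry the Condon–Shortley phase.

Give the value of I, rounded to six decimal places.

Σlᵢ=17 odd — θ-integrand is odd under cosθ→−cosθ; I=0

0.000000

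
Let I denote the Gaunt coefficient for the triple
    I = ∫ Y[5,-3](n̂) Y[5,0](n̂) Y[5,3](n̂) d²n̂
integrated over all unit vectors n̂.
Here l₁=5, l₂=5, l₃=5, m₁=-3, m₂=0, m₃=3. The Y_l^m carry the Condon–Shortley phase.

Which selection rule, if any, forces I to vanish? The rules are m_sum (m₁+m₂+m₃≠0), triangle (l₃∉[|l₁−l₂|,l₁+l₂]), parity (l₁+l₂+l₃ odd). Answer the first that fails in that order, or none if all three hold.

parity

Σmᵢ = 0  ✓
l₃∈[|l₁−l₂|,l₁+l₂]=[0,10], have l₃=5  ✓
Σlᵢ = 15 ⇒ odd  ✗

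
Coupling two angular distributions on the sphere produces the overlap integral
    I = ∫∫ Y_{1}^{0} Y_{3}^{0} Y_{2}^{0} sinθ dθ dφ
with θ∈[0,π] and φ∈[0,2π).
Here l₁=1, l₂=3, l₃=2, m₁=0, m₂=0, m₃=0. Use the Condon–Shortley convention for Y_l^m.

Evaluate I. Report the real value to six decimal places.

0.247767

Checks pass: Σm=0; 6 even; l₃=2∈[2,4].
(2·1+1)(2·3+1)(2·2+1) = 105
Δ: 2! 0! 4! / 7! → 1/105
sum: t=1:−1/4 = -1/4
3j²(1 3 2; 0 0 0) = Δ·Π!·Σ² = 3/35  (sign -1)
(m-triple is (0,0,0) — same symbol as above.)
combine: 4πI² = 105·3/35·3/35 = 27/35
take √, sign +1: I = 0.24776670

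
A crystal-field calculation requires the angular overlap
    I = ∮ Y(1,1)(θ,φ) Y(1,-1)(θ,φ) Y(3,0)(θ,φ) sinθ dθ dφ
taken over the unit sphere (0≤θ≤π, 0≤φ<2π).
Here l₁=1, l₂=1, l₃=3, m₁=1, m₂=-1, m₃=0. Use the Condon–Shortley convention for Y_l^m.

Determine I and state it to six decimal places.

l₃=3 ∉ [0,2] — triangle fails ⇒ I = 0

0.000000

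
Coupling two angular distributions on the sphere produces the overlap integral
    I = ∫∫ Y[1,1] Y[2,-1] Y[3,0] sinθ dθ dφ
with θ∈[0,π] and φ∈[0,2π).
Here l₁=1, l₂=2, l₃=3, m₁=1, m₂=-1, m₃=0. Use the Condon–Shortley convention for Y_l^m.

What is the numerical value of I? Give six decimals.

Checks pass: Σm=0; 6 even; l₃=3∈[1,3].
(2·1+1)(2·2+1)(2·3+1) = 105
Δ: 0! 2! 4! / 7! → 1/105
sum: t=0:+1/4 = 1/4
3j²(1 2 3; 0 0 0) = Δ·Π!·Σ² = 3/35  (sign -1)
sum: t=0:+1/12 = 1/12
3j²(1 2 3; 1 -1 0) = Δ·Π!·Σ² = 1/35  (sign -1)
combine: 4πI² = 105·3/35·1/35 = 9/35
take √, sign +1: I = 0.14304817

0.143048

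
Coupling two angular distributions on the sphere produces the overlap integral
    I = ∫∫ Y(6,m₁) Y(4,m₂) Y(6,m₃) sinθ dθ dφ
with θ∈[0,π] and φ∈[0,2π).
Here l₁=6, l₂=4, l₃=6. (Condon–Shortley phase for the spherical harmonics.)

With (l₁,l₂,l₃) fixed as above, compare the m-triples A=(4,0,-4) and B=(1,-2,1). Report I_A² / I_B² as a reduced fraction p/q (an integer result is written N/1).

Shared (l₁,l₂,l₃)=(6,4,6): N and (l;000)² cancel in I_A²/I_B².
A: Δ = 4!·8!·4!/17! = 1/15315300; Racah Σ t=0..2: t=0:+1/829440 t=1:−1/181440 t=2:+1/645120 = -1/362880; ⇒ 3j(6 4 6; 4 0 -4)² = 256/17017, sgn -1
B: Δ = 4!·8!·4!/17! = 1/15315300; Racah Σ t=0..2: t=0:+1/69120 t=1:−1/20736 t=2:+1/69120 = -1/51840; ⇒ 3j(6 4 6; 1 -2 1)² = 280/21879, sgn +1
I_A²/I_B² = (256/17017)/(280/21879) = 288/245

288/245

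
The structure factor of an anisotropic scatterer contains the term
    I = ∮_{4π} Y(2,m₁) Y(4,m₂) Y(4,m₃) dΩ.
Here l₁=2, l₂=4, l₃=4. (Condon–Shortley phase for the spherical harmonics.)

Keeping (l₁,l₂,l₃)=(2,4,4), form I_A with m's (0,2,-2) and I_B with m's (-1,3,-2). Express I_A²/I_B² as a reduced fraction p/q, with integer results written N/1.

Same 2,4,4: normalisation and zero-m 3j drop out of the ratio.
A: Δ: 2! 2! 6! / 11! → 1/13860; sum: t=0:+1/2880 t=1:−1/120 t=2:+1/192 = -1/360; 3j²(2 4 4; 0 2 -2) = Δ·Π!·Σ² = 16/3465  (sign -1)
B: Δ: 2! 2! 6! / 11! → 1/13860; sum: t=1:−1/1440 t=2:+1/240 = 1/288; 3j²(2 4 4; -1 3 -2) = Δ·Π!·Σ² = 5/132  (sign +1)
I_A²/I_B² = (16/3465)/(5/132) = 64/525

64/525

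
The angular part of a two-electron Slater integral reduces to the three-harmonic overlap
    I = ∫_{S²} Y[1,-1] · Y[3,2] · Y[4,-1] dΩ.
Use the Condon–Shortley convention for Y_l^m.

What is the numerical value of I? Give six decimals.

-0.106622

Checks pass: Σm=0; 8 even; l₃=4∈[2,4].
(2·1+1)(2·3+1)(2·4+1) = 189
Δ: 0! 2! 6! / 9! → 1/252
sum: t=0:+1/36 = 1/36
3j²(1 3 4; 0 0 0) = Δ·Π!·Σ² = 4/63  (sign +1)
sum: t=0:+1/240 = 1/240
3j²(1 3 4; -1 2 -1) = Δ·Π!·Σ² = 1/84  (sign -1)
combine: 4πI² = 189·4/63·1/84 = 1/7
take √, sign -1: I = -0.10662181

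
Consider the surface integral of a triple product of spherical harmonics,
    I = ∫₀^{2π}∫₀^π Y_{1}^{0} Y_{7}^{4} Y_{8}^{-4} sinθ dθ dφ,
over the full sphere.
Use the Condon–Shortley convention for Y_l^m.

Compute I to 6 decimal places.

0.211986

Rules hold: Σm=0, L=16 even, 6≤8≤8.
N = 3·15·17 = 765
Δ = 0!·2!·14!/17! = 1/2040
Racah Σ t=0..0: t=0:+1/25401600 = 1/25401600
⇒ 3j(1 7 8; 0 0 0)² = 8/255, sgn +1
Racah Σ t=0..0: t=0:+1/239500800 = 1/239500800
⇒ 3j(1 7 8; 0 4 -4)² = 2/85, sgn +1
4πI² = N·(3j₀)²·(3jₘ)² = 48/85
I = +1·√(0.564706/4π) = 0.21198553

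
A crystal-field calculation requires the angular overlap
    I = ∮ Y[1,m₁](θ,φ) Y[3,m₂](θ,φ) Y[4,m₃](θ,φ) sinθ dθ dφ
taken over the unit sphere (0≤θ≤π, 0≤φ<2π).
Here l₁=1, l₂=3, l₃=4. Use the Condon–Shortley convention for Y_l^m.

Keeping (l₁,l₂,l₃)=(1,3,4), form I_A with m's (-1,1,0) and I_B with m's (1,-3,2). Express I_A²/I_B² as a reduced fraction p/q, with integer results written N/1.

Same 1,3,4: normalisation and zero-m 3j drop out of the ratio.
A: Δ: 0! 2! 6! / 9! → 1/252; sum: t=0:+1/96 = 1/96; 3j²(1 3 4; -1 1 0) = Δ·Π!·Σ² = 1/42  (sign +1)
B: Δ: 0! 2! 6! / 9! → 1/252; sum: t=0:+1/1440 = 1/1440; 3j²(1 3 4; 1 -3 2) = Δ·Π!·Σ² = 1/252  (sign +1)
I_A²/I_B² = (1/42)/(1/252) = 6/1

6/1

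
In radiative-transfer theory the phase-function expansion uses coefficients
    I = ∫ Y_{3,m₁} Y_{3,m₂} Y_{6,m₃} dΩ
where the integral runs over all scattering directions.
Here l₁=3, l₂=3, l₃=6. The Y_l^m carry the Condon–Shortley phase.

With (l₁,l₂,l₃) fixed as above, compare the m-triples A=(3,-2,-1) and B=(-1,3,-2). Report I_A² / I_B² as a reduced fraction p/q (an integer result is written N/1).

Shared (l₁,l₂,l₃)=(3,3,6): N and (l;000)² cancel in I_A²/I_B².
A: Δ = 0!·6!·6!/13! = 1/12012; Racah Σ t=0..0: t=0:+1/86400 = 1/86400; ⇒ 3j(3 3 6; 3 -2 -1)² = 1/1716, sgn -1
B: Δ = 0!·6!·6!/13! = 1/12012; Racah Σ t=0..0: t=0:+1/34560 = 1/34560; ⇒ 3j(3 3 6; -1 3 -2)² = 1/429, sgn +1
I_A²/I_B² = (1/1716)/(1/429) = 1/4

1/4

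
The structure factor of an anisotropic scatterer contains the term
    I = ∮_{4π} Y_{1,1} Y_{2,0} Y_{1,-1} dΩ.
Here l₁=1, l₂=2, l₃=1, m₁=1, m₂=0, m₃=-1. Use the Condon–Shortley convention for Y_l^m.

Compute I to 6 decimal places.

0.126157

m-sum 0 ✓  L=4 even ✓  1≤1≤3 ✓
Π(2lᵢ+1) = 3×5×3 = 45
triangle coeff Δ(1,2,1) = 1/30
Σ_t [1,1]: t=1:−1/1 = -1/1
(3j)²=2/15 [(1 2 1; 0 0 0)], sign=+1
Σ_t [0,0]: t=0:+1/4 = 1/4
(3j)²=1/30 [(1 2 1; 1 0 -1)], sign=+1
⇒ 4πI² = 1/5
I = (+1)√(1/5/(4π)) = 0.12615663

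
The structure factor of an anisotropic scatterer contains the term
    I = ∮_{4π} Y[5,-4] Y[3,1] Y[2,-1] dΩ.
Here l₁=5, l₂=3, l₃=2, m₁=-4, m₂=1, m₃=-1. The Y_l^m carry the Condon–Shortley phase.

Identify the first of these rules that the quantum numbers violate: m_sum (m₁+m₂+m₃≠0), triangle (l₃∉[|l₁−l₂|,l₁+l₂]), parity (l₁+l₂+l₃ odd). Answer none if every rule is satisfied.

m₁+m₂+m₃ = -4 + 1 − 1 = -4  ✗
triangle: |5−3|=2 ≤ l₃=2 ≤ 5+3=8
parity: l₁+l₂+l₃ = 10 is even

m_sum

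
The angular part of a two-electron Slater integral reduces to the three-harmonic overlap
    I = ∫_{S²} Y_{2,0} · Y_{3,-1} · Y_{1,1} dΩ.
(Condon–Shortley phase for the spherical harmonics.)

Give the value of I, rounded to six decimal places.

m-sum 0 ✓  L=6 even ✓  1≤1≤5 ✓
Π(2lᵢ+1) = 5×7×3 = 105
triangle coeff Δ(2,3,1) = 1/105
Σ_t [2,2]: t=2:+1/4 = 1/4
(3j)²=3/35 [(2 3 1; 0 0 0)], sign=-1
Σ_t [2,2]: t=2:+1/8 = 1/8
(3j)²=2/35 [(2 3 1; 0 -1 1)], sign=+1
⇒ 4πI² = 18/35
I = (-1)√(18/35/(4π)) = -0.20230066

-0.202301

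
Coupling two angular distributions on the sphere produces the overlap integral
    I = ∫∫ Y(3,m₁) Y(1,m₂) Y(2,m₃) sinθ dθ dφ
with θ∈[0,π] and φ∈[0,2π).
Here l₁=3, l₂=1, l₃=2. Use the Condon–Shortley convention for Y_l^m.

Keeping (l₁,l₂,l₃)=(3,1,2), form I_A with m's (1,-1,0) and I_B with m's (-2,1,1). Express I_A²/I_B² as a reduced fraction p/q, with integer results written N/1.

Shared (l₁,l₂,l₃)=(3,1,2): N and (l;000)² cancel in I_A²/I_B².
A: Δ = 2!·4!·0!/7! = 1/105; Racah Σ t=0..0: t=0:+1/8 = 1/8; ⇒ 3j(3 1 2; 1 -1 0)² = 2/35, sgn +1
B: Δ = 2!·4!·0!/7! = 1/105; Racah Σ t=2..2: t=2:+1/12 = 1/12; ⇒ 3j(3 1 2; -2 1 1)² = 2/21, sgn -1
I_A²/I_B² = (2/35)/(2/21) = 3/5

3/5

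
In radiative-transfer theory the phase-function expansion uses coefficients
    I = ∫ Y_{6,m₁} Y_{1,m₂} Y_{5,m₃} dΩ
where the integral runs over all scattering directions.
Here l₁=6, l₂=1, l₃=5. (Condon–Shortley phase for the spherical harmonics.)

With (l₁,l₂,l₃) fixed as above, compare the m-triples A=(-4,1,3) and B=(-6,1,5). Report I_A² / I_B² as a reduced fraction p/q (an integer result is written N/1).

Shared (l₁,l₂,l₃)=(6,1,5): N and (l;000)² cancel in I_A²/I_B².
A: Δ = 2!·10!·0!/13! = 1/858; Racah Σ t=2..2: t=2:+1/161280 = 1/161280; ⇒ 3j(6 1 5; -4 1 3)² = 15/286, sgn +1
B: Δ = 2!·10!·0!/13! = 1/858; Racah Σ t=2..2: t=2:+1/7257600 = 1/7257600; ⇒ 3j(6 1 5; -6 1 5)² = 1/13, sgn +1
I_A²/I_B² = (15/286)/(1/13) = 15/22

15/22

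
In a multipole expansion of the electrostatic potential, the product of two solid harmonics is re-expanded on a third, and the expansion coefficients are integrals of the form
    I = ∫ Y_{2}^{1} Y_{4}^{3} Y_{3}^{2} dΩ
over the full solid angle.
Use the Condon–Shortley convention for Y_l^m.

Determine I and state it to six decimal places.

0.000000

1 + 3 + 2 = 6 ≠ 0: azimuthal integral kills it; I = 0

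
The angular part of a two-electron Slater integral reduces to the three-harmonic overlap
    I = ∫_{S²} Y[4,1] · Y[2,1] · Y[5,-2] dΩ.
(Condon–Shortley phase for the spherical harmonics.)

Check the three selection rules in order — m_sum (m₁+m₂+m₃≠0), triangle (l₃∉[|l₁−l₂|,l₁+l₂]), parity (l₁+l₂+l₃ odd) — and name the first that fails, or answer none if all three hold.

azimuthal sum: 1 + 1 − 2 = 0  ✓
2 ≤ 5 ≤ 6 (triangle on l)  ✓
L = 4 + 2 + 5 = 11 (odd)  ✗

parity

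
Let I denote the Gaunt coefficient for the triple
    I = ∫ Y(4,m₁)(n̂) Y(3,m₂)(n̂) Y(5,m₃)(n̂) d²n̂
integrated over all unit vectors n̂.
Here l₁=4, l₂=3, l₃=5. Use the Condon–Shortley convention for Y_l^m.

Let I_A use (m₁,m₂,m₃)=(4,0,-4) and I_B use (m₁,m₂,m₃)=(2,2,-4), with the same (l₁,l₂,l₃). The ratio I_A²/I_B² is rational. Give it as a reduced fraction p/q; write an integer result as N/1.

l's match ⇒ only the (l;m) 3-j factors differ between A and B.
A: triangle coeff Δ(4,3,5) = 1/180180; Σ_t [0,0]: t=0:+1/8640 = 1/8640; (3j)²=28/715 [(4 3 5; 4 0 -4)], sign=-1
B: triangle coeff Δ(4,3,5) = 1/180180; Σ_t [1,2]: t=1:−1/2880 t=2:+1/8640 = -1/4320; (3j)²=8/429 [(4 3 5; 2 2 -4)], sign=+1
I_A²/I_B² = (28/715)/(8/429) = 21/10

21/10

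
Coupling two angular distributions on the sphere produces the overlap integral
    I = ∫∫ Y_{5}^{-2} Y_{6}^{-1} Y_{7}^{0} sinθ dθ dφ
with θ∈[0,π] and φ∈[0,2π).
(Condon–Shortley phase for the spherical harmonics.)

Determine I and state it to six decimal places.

0.000000

Σmᵢ = -3 ≠ 0, so the φ-integral vanishes; I = 0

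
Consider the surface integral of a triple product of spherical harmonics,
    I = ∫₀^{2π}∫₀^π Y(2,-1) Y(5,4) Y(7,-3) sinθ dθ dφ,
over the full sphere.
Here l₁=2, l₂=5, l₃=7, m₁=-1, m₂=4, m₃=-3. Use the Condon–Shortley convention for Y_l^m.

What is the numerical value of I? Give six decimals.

-0.071671

Checks pass: Σm=0; 14 even; l₃=7∈[3,7].
(2·2+1)(2·5+1)(2·7+1) = 825
Δ: 0! 4! 10! / 15! → 1/15015
sum: t=0:+1/57600 = 1/57600
3j²(2 5 7; 0 0 0) = Δ·Π!·Σ² = 21/715  (sign -1)
sum: t=0:+1/2177280 = 1/2177280
3j²(2 5 7; -1 4 -3) = Δ·Π!·Σ² = 8/3003  (sign +1)
combine: 4πI² = 825·21/715·8/3003 = 120/1859
take √, sign -1: I = -0.07167142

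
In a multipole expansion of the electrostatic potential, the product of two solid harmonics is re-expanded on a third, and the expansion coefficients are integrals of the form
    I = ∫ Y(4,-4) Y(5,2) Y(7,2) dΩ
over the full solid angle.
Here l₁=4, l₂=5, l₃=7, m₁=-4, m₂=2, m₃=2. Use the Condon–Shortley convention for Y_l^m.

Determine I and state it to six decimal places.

m-sum 0 ✓  L=16 even ✓  1≤7≤9 ✓
Π(2lᵢ+1) = 9×11×15 = 1485
triangle coeff Δ(4,5,7) = 1/6126120
Σ_t [0,2]: t=0:+1/69120 t=1:−1/20736 t=2:+1/69120 = -1/51840
(3j)²=280/21879 [(4 5 7; 0 0 0)], sign=+1
Σ_t [2,2]: t=2:+1/1036800 = 1/1036800
(3j)²=98/12155 [(4 5 7; -4 2 2)], sign=-1
⇒ 4πI² = 82320/537251
I = (-1)√(82320/537251/(4π)) = -0.11042290

-0.110423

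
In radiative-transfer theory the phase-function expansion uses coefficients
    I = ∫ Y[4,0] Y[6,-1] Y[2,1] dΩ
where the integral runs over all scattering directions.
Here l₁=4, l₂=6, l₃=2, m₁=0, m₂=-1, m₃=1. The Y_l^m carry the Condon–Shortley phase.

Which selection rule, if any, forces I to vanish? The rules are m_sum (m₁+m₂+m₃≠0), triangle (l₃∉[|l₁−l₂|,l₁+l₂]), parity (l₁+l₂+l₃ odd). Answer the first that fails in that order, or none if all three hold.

none

Σmᵢ = 0  ✓
l₃∈[|l₁−l₂|,l₁+l₂]=[2,10], have l₃=2  ✓
Σlᵢ = 12 ⇒ even  ✓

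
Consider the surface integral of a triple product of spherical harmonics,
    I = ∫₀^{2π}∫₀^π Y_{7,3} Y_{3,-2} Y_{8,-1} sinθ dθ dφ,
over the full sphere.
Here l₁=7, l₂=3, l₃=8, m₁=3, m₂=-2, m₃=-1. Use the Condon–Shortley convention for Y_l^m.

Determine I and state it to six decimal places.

m-sum 0 ✓  L=18 even ✓  4≤8≤10 ✓
Π(2lᵢ+1) = 15×7×17 = 1785
triangle coeff Δ(7,3,8) = 1/5290740
Σ_t [0,2]: t=0:+1/7257600 t=1:−1/2073600 t=2:+1/7257600 = -1/4838400
(3j)²=252/20995 [(7 3 8; 0 0 0)], sign=-1
Σ_t [0,1]: t=0:+1/11612160 t=1:−1/52254720 = 1/14929920
(3j)²=1225/75582 [(7 3 8; 3 -2 -1)], sign=-1
⇒ 4πI² = 360150/1037153
I = (+1)√(360150/1037153/(4π)) = 0.16623228

0.166232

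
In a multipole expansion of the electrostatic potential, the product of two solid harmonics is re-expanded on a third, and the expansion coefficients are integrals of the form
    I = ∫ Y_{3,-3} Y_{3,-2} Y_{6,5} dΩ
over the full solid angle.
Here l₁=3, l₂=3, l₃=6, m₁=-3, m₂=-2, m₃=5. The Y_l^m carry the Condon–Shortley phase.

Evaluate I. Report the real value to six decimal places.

-0.254801

Checks pass: Σm=0; 12 even; l₃=6∈[0,6].
(2·3+1)(2·3+1)(2·6+1) = 637
Δ: 0! 6! 6! / 13! → 1/12012
sum: t=0:+1/1296 = 1/1296
3j²(3 3 6; 0 0 0) = Δ·Π!·Σ² = 100/3003  (sign +1)
sum: t=0:+1/86400 = 1/86400
3j²(3 3 6; -3 -2 5) = Δ·Π!·Σ² = 1/26  (sign -1)
combine: 4πI² = 637·100/3003·1/26 = 350/429
take √, sign -1: I = -0.25480060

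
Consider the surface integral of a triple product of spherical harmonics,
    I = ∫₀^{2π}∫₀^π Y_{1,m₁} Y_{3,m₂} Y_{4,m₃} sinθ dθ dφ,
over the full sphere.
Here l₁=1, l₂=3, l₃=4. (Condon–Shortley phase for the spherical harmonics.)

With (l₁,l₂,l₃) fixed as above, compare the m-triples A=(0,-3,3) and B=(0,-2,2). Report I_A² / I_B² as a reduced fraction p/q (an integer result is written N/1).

7/12

Same 1,3,4: normalisation and zero-m 3j drop out of the ratio.
A: Δ: 0! 2! 6! / 9! → 1/252; sum: t=0:+1/720 = 1/720; 3j²(1 3 4; 0 -3 3) = Δ·Π!·Σ² = 1/36  (sign -1)
B: Δ: 0! 2! 6! / 9! → 1/252; sum: t=0:+1/120 = 1/120; 3j²(1 3 4; 0 -2 2) = Δ·Π!·Σ² = 1/21  (sign +1)
I_A²/I_B² = (1/36)/(1/21) = 7/12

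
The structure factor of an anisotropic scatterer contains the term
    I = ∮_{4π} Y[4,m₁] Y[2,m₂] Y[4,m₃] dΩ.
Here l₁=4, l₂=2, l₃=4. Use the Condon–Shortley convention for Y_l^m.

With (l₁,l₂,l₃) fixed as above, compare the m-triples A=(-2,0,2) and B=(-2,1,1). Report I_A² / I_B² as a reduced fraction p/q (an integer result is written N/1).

Same 4,2,4: normalisation and zero-m 3j drop out of the ratio.
A: Δ: 2! 6! 2! / 11! → 1/13860; sum: t=0:+1/2880 t=1:−1/120 t=2:+1/192 = -1/360; 3j²(4 2 4; -2 0 2) = Δ·Π!·Σ² = 16/3465  (sign -1)
B: Δ: 2! 6! 2! / 11! → 1/13860; sum: t=1:−1/240 t=2:+1/96 = 1/160; 3j²(4 2 4; -2 1 1) = Δ·Π!·Σ² = 27/1540  (sign -1)
I_A²/I_B² = (16/3465)/(27/1540) = 64/243

64/243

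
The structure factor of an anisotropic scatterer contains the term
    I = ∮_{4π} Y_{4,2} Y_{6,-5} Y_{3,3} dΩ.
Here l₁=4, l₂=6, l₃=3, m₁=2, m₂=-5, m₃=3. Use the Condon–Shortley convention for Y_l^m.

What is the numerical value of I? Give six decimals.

0.000000

L=13 odd ⇒ parity kills the (l;000) factor ⇒ I = 0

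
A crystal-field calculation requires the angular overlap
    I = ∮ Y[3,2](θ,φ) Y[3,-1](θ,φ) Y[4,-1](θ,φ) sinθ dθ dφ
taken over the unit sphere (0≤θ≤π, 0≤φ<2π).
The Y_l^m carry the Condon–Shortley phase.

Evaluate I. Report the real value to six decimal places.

Checks pass: Σm=0; 10 even; l₃=4∈[0,6].
(2·3+1)(2·3+1)(2·4+1) = 441
Δ: 2! 4! 4! / 11! → 1/34650
sum: t=0:+1/72 t=1:−1/16 t=2:+1/72 = -5/144
3j²(3 3 4; 0 0 0) = Δ·Π!·Σ² = 2/77  (sign -1)
sum: t=0:+1/48 t=1:−1/144 = 1/72
3j²(3 3 4; 2 -1 -1) = Δ·Π!·Σ² = 16/693  (sign -1)
combine: 4πI² = 441·2/77·16/693 = 32/121
take √, sign +1: I = 0.14506992

0.145070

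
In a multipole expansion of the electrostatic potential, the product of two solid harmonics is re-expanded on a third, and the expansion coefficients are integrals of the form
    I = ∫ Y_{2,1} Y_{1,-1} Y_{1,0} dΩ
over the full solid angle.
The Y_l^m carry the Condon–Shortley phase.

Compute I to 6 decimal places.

Checks pass: Σm=0; 4 even; l₃=1∈[1,3].
(2·2+1)(2·1+1)(2·1+1) = 45
Δ: 2! 2! 0! / 5! → 1/30
sum: t=1:−1/1 = -1/1
3j²(2 1 1; 0 0 0) = Δ·Π!·Σ² = 2/15  (sign +1)
sum: t=0:+1/2 = 1/2
3j²(2 1 1; 1 -1 0) = Δ·Π!·Σ² = 1/10  (sign -1)
combine: 4πI² = 45·2/15·1/10 = 3/5
take √, sign -1: I = -0.21850969

-0.218510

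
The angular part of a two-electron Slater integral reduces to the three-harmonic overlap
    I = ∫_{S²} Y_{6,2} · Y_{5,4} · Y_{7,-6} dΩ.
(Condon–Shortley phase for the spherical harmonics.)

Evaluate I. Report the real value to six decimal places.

Checks pass: Σm=0; 18 even; l₃=7∈[1,11].
(2·6+1)(2·5+1)(2·7+1) = 2145
Δ: 4! 8! 6! / 19! → 1/174594420
sum: t=0:+1/4147200 t=1:−1/207360 t=2:+1/82944 t=3:−1/207360 t=4:+1/4147200 = 1/345600
3j²(6 5 7; 0 0 0) = Δ·Π!·Σ² = 420/46189  (sign -1)
sum: t=3:−1/21772800 t=4:+1/116121600 = -13/348364800
3j²(6 5 7; 2 4 -6) = Δ·Π!·Σ² = 169/9690  (sign +1)
combine: 4πI² = 2145·420/46189·169/9690 = 35490/104329
take √, sign -1: I = -0.16453017

-0.164530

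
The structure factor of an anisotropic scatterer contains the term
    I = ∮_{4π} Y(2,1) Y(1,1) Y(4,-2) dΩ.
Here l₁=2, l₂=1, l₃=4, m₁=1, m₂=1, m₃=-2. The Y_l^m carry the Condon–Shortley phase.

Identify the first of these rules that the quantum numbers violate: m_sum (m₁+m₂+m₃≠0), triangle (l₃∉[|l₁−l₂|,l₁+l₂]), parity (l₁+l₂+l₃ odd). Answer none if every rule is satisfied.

Σmᵢ = 0  ✓
l₃∈[|l₁−l₂|,l₁+l₂]=[1,3], have l₃=4  ✗
Σlᵢ = 7 ⇒ odd

triangle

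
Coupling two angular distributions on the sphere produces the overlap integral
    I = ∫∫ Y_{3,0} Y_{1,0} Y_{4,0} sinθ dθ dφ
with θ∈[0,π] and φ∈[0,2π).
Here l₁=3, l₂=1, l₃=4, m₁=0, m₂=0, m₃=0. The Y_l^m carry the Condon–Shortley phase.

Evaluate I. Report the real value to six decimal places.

0.246233

m-sum 0 ✓  L=8 even ✓  2≤4≤4 ✓
Π(2lᵢ+1) = 7×3×9 = 189
triangle coeff Δ(3,1,4) = 1/252
Σ_t [0,0]: t=0:+1/36 = 1/36
(3j)²=4/63 [(3 1 4; 0 0 0)], sign=+1
(m-triple is (0,0,0) — same symbol as above.)
⇒ 4πI² = 16/21
I = (+1)√(16/21/(4π)) = 0.24623252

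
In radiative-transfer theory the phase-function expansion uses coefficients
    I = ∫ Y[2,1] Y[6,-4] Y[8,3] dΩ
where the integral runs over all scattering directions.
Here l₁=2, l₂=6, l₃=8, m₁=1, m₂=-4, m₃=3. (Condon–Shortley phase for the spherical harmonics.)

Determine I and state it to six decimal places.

-0.089004

Rules hold: Σm=0, L=16 even, 4≤8≤8.
N = 5·13·17 = 1105
Δ = 0!·4!·12!/17! = 1/30940
Racah Σ t=0..0: t=0:+1/2073600 = 1/2073600
⇒ 3j(2 6 8; 0 0 0)² = 28/1105, sgn +1
Racah Σ t=0..0: t=0:+1/43545600 = 1/43545600
⇒ 3j(2 6 8; 1 -4 3)² = 11/3094, sgn -1
4πI² = N·(3j₀)²·(3jₘ)² = 22/221
I = -1·√(0.0995475/4π) = -0.08900415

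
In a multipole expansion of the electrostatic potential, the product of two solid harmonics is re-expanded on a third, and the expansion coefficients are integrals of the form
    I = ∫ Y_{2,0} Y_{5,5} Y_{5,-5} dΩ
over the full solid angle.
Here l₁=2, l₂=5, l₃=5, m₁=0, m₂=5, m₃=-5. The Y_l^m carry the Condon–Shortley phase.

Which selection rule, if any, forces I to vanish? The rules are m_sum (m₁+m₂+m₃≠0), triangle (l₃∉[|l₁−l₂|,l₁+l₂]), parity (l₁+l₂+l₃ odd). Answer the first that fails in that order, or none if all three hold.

none

m₁+m₂+m₃ = 0 + 5 − 5 = 0  ✓
triangle: |2−5|=3 ≤ l₃=5 ≤ 2+5=7  ✓
parity: l₁+l₂+l₃ = 12 is even  ✓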